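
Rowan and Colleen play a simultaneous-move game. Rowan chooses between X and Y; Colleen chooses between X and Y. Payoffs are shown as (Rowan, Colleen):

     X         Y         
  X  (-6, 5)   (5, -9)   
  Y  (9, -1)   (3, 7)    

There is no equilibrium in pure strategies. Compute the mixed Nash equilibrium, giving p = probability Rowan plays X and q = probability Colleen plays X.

p = 4/11, q = 2/17

Colleen's indifference between X and Y determines Rowan's mixing probability p:
  Colleen's payoff to X: p·5 + (1−p)·(-1) = 6p - 1
  Colleen's payoff to Y: p·(-9) + (1−p)·7 = -16p + 7
  6p - 1 = -16p + 7  ⇒  22p = 8  ⇒  p = 4/11.
Set Rowan's expected payoff from X equal to that from Y:
  Rowan's expected payoff from X: q·(-6) + (1−q)·5 = -11q + 5
  Rowan's expected payoff from Y: q·9 + (1−q)·3 = 6q + 3
  -11q + 5 = 6q + 3  ⇒  -17q = -2  ⇒  q = 2/17.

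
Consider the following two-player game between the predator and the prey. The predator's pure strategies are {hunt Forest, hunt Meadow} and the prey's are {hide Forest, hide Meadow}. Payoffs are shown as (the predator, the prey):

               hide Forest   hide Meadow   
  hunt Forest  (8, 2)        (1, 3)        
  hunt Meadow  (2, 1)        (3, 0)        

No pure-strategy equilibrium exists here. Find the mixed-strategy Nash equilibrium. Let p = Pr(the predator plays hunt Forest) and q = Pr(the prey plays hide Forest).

Set the prey's expected payoff from hide Forest equal to that from hide Meadow:
  the prey's payoff to hide Forest: p·2 + (1−p)·1 = p + 1
  the prey's payoff to hide Meadow: p·3 + (1−p)·0 = 3p
  p + 1 = 3p  ⇒  -2p = -1  ⇒  p = 1/2.
For the predator to be willing to mix, the predator must be indifferent between hunt Forest and hunt Meadow, which pins down the prey's mix.
  the predator's payoff to hunt Forest: q·8 + (1−q)·1 = 7q + 1
  the predator's payoff to hunt Meadow: q·2 + (1−q)·3 = -q + 3
  7q + 1 = -q + 3  ⇒  8q = 2  ⇒  q = 1/4.

p = 1/2, q = 1/4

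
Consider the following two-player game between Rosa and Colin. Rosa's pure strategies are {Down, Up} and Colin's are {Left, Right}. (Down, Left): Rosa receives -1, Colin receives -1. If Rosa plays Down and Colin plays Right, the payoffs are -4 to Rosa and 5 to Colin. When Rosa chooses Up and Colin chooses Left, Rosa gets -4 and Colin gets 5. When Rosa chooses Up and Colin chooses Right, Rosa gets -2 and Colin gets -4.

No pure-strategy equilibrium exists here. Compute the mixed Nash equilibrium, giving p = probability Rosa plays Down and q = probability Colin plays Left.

p = 3/5, q = 2/5

For Colin to be willing to mix, Colin must be indifferent between Left and Right, which pins down Rosa's mix.
  Colin's payoff from Left: p·(-1) + (1−p)·5 = -6p + 5
  Colin's payoff from Right: p·5 + (1−p)·(-4) = 9p - 4
  -6p + 5 = 9p - 4  ⇒  -15p = -9  ⇒  p = 3/5.
In a mixed equilibrium Rosa is indifferent between Down and Up; this condition fixes q.
  Rosa's payoff from Down: q·(-1) + (1−q)·(-4) = 3q - 4
  Rosa's payoff from Up: q·(-4) + (1−q)·(-2) = -2q - 2
  3q - 4 = -2q - 2  ⇒  5q = 2  ⇒  q = 2/5.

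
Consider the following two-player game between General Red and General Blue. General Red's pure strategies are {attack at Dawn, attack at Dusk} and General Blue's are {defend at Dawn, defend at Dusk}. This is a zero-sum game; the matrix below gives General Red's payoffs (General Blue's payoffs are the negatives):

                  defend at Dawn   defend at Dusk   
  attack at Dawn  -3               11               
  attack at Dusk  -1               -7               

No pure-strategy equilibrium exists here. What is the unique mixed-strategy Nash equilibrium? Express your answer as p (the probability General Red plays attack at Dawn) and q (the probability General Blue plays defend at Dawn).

p = 3/10, q = 9/10

Set General Blue's expected payoff from defend at Dawn equal to that from defend at Dusk:
  General Blue's payoff from defend at Dawn: p·3 + (1−p)·1 = 2p + 1
  General Blue's payoff from defend at Dusk: p·(-11) + (1−p)·7 = -18p + 7
  2p + 1 = -18p + 7  ⇒  20p = 6  ⇒  p = 3/10.
For General Red to be willing to mix, General Red must be indifferent between attack at Dawn and attack at Dusk, which pins down General Blue's mix.
  General Red's payoff from attack at Dawn: q·(-3) + (1−q)·11 = -14q + 11
  General Red's payoff from attack at Dusk: q·(-1) + (1−q)·(-7) = 6q - 7
  -14q + 11 = 6q - 7  ⇒  -20q = -18  ⇒  q = 9/10.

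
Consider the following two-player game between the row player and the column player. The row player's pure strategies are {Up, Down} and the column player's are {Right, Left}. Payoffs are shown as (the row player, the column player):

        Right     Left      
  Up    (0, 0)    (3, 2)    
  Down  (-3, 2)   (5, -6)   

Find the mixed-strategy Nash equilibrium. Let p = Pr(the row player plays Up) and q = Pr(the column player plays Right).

The column player's indifference between Right and Left determines the row player's mixing probability p:
  the column player's expected payoff from Right: p·0 + (1−p)·2 = -2p + 2
  the column player's expected payoff from Left: p·2 + (1−p)·(-6) = 8p - 6
  -2p + 2 = 8p - 6  ⇒  -10p = -8  ⇒  p = 4/5.
Set the row player's expected payoff from Up equal to that from Down:
  the row player's expected payoff from Up: q·0 + (1−q)·3 = -3q + 3
  the row player's expected payoff from Down: q·(-3) + (1−q)·5 = -8q + 5
  -3q + 3 = -8q + 5  ⇒  5q = 2  ⇒  q = 2/5.

p = 4/5, q = 2/5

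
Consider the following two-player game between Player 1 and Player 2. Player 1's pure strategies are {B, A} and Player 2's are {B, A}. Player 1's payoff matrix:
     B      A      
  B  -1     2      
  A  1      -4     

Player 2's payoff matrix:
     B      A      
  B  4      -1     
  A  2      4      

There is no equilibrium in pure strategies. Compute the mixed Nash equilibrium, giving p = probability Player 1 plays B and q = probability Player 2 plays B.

p = 2/7, q = 3/4

In a mixed equilibrium Player 2 is indifferent between B and A; this condition fixes p.
  Player 2's payoff to B: p·4 + (1−p)·2 = 2p + 2
  Player 2's payoff to A: p·(-1) + (1−p)·4 = -5p + 4
  2p + 2 = -5p + 4  ⇒  7p = 2  ⇒  p = 2/7.
In a mixed equilibrium Player 1 is indifferent between B and A; this condition fixes q.
  Player 1's payoff from B: q·(-1) + (1−q)·2 = -3q + 2
  Player 1's payoff from A: q·1 + (1−q)·(-4) = 5q - 4
  -3q + 2 = 5q - 4  ⇒  -8q = -6  ⇒  q = 3/4.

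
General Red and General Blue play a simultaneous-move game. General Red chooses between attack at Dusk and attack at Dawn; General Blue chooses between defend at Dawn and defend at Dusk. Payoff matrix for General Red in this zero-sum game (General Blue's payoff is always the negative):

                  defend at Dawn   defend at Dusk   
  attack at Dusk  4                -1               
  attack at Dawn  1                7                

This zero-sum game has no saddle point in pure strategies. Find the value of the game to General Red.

In a mixed equilibrium General Red is indifferent between attack at Dusk and attack at Dawn; this condition fixes q.
  General Red's payoff to attack at Dusk: q·4 + (1−q)·(-1) = 5q - 1
  General Red's payoff to attack at Dawn: q·1 + (1−q)·7 = -6q + 7
  5q - 1 = -6q + 7  ⇒  11q = 8  ⇒  q = 8/11.
The value is General Red's expected payoff against this mix (using attack at Dusk): (8/11)·4 + (3/11)·(-1) = 29/11.

v = 29/11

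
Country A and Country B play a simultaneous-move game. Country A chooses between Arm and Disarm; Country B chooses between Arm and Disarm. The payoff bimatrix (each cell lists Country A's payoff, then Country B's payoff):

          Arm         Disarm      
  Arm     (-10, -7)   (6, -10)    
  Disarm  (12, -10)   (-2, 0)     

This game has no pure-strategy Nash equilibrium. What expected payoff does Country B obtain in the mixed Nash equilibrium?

Country B's indifference between Arm and Disarm determines Country A's mixing probability p:
  Country B's payoff to Arm: p·(-7) + (1−p)·(-10) = 3p - 10
  Country B's payoff to Disarm: p·(-10) + (1−p)·0 = -10p
  3p - 10 = -10p  ⇒  13p = 10  ⇒  p = 10/13.
At equilibrium Country B is indifferent across columns, so Country B's payoff equals the payoff from Arm: (10/13)·(-7) + (3/13)·(-10) = -100/13.

-100/13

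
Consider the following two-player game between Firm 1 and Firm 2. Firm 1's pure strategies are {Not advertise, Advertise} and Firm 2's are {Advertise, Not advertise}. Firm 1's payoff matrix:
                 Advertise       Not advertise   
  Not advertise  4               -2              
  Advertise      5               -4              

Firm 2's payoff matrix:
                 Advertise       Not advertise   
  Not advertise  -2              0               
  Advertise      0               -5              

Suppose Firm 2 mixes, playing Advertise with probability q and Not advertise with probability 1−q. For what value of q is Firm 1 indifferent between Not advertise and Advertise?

Firm 2's mix must leave Firm 1 indifferent between Not advertise and Advertise.
  Firm 1's expected payoff from Not advertise: q·4 + (1−q)·(-2) = 6q - 2
  Firm 1's expected payoff from Advertise: q·5 + (1−q)·(-4) = 9q - 4
  6q - 2 = 9q - 4  ⇒  -3q = -2  ⇒  q = 2/3.

q = 2/3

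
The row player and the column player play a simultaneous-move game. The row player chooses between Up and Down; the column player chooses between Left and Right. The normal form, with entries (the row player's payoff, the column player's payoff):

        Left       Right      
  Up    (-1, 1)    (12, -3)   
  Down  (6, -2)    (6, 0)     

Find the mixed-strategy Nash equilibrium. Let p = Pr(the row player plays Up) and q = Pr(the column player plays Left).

p = 1/3, q = 6/13

For the column player to be willing to mix, the column player must be indifferent between Left and Right, which pins down the row player's mix.
  the column player's payoff to Left: p·1 + (1−p)·(-2) = 3p - 2
  the column player's payoff to Right: p·(-3) + (1−p)·0 = -3p
  3p - 2 = -3p  ⇒  6p = 2  ⇒  p = 1/3.
In a mixed equilibrium the row player is indifferent between Up and Down; this condition fixes q.
  the row player's payoff from Up: q·(-1) + (1−q)·12 = -13q + 12
  the row player's payoff from Down: q·6 + (1−q)·6 = 6
  -13q + 12 = 6  ⇒  -13q = -6  ⇒  q = 6/13.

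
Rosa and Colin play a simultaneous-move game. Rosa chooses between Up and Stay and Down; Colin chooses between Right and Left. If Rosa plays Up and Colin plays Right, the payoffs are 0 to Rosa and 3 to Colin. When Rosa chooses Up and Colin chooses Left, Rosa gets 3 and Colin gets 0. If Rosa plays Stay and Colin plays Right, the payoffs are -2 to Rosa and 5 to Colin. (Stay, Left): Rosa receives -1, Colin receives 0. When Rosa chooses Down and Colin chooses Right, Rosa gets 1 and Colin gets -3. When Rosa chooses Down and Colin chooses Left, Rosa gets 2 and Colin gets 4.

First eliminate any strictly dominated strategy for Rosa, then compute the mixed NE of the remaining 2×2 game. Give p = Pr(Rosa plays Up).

p = 7/10

Rosa's strategy Stay is strictly dominated by Down: 1 > -2 and 2 > -1. Eliminate Stay.
Rosa's mix must leave Colin indifferent between Right and Left.
  Colin's payoff to Right: p·3 + (1−p)·(-3) = 6p - 3
  Colin's payoff to Left: p·0 + (1−p)·4 = -4p + 4
  6p - 3 = -4p + 4  ⇒  10p = 7  ⇒  p = 7/10.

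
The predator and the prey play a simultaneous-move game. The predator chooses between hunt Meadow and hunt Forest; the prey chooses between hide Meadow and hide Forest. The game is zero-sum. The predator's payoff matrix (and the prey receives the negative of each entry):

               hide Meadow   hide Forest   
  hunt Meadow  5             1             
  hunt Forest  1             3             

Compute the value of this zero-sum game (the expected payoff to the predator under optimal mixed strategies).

v = 7/3

For the predator to be willing to mix, the predator must be indifferent between hunt Meadow and hunt Forest, which pins down the prey's mix.
  the predator's expected payoff from hunt Meadow: q·5 + (1−q)·1 = 4q + 1
  the predator's expected payoff from hunt Forest: q·1 + (1−q)·3 = -2q + 3
  4q + 1 = -2q + 3  ⇒  6q = 2  ⇒  q = 1/3.
The value is the predator's expected payoff against this mix (using hunt Meadow): (1/3)·5 + (2/3)·1 = 7/3.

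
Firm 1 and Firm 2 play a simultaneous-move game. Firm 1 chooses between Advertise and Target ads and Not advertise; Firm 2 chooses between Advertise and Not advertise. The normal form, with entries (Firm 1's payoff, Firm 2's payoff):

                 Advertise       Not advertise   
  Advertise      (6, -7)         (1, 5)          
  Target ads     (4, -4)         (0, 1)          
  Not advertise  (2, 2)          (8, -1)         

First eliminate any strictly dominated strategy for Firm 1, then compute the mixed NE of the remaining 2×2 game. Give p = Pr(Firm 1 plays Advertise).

Firm 1's strategy Target ads is strictly dominated by Advertise: 6 > 4 and 1 > 0. Eliminate Target ads.
Firm 1's mix must leave Firm 2 indifferent between Advertise and Not advertise.
  Firm 2's expected payoff from Advertise: p·(-7) + (1−p)·2 = -9p + 2
  Firm 2's expected payoff from Not advertise: p·5 + (1−p)·(-1) = 6p - 1
  -9p + 2 = 6p - 1  ⇒  -15p = -3  ⇒  p = 1/5.

p = 1/5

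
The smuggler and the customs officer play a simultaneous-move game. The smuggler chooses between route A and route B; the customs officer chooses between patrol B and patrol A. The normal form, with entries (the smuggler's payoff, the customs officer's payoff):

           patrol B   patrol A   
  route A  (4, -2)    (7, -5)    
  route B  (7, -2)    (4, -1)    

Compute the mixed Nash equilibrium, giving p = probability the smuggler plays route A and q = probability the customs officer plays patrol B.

The smuggler's mix must leave the customs officer indifferent between patrol B and patrol A.
  the customs officer's payoff to patrol B: p·(-2) + (1−p)·(-2) = -2
  the customs officer's payoff to patrol A: p·(-5) + (1−p)·(-1) = -4p - 1
  -2 = -4p - 1  ⇒  4p = 1  ⇒  p = 1/4.
For the smuggler to be willing to mix, the smuggler must be indifferent between route A and route B, which pins down the customs officer's mix.
  the smuggler's payoff to route A: q·4 + (1−q)·7 = -3q + 7
  the smuggler's payoff to route B: q·7 + (1−q)·4 = 3q + 4
  -3q + 7 = 3q + 4  ⇒  -6q = -3  ⇒  q = 1/2.

p = 1/4, q = 1/2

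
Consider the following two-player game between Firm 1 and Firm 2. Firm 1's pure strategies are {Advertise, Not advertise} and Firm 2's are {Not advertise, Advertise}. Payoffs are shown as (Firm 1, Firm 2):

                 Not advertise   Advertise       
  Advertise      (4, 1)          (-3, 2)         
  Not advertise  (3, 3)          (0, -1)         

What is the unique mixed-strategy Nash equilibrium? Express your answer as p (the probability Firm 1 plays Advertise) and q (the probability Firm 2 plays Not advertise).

p = 4/5, q = 3/4

For Firm 2 to be willing to mix, Firm 2 must be indifferent between Not advertise and Advertise, which pins down Firm 1's mix.
  Firm 2's expected payoff from Not advertise: p·1 + (1−p)·3 = -2p + 3
  Firm 2's expected payoff from Advertise: p·2 + (1−p)·(-1) = 3p - 1
  -2p + 3 = 3p - 1  ⇒  -5p = -4  ⇒  p = 4/5.
For Firm 1 to be willing to mix, Firm 1 must be indifferent between Advertise and Not advertise, which pins down Firm 2's mix.
  Firm 1's payoff to Advertise: q·4 + (1−q)·(-3) = 7q - 3
  Firm 1's payoff to Not advertise: q·3 + (1−q)·0 = 3q
  7q - 3 = 3q  ⇒  4q = 3  ⇒  q = 3/4.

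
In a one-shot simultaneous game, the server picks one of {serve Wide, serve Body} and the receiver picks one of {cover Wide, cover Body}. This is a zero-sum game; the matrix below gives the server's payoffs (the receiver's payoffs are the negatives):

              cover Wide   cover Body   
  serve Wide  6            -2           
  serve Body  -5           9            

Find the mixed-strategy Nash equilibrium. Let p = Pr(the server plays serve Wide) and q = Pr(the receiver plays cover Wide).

The receiver's indifference between cover Wide and cover Body determines the server's mixing probability p:
  the receiver's payoff from cover Wide: p·(-6) + (1−p)·5 = -11p + 5
  the receiver's payoff from cover Body: p·2 + (1−p)·(-9) = 11p - 9
  -11p + 5 = 11p - 9  ⇒  -22p = -14  ⇒  p = 7/11.
The receiver's mix must leave the server indifferent between serve Wide and serve Body.
  the server's payoff from serve Wide: q·6 + (1−q)·(-2) = 8q - 2
  the server's payoff from serve Body: q·(-5) + (1−q)·9 = -14q + 9
  8q - 2 = -14q + 9  ⇒  22q = 11  ⇒  q = 1/2.

p = 7/11, q = 1/2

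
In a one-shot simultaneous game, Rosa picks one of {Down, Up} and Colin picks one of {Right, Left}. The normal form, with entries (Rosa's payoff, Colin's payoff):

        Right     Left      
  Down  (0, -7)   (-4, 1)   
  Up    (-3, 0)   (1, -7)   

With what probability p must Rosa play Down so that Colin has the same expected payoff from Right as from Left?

p = 7/15

Set Colin's expected payoff from Right equal to that from Left:
  Colin's payoff from Right: p·(-7) + (1−p)·0 = -7p
  Colin's payoff from Left: p·1 + (1−p)·(-7) = 8p - 7
  -7p = 8p - 7  ⇒  -15p = -7  ⇒  p = 7/15.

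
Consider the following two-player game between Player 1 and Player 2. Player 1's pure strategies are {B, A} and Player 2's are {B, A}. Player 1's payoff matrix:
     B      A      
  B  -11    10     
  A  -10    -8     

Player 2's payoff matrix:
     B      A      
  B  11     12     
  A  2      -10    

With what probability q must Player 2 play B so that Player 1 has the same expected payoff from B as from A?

q = 18/19

Player 2's mix must leave Player 1 indifferent between B and A.
  Player 1's payoff to B: q·(-11) + (1−q)·10 = -21q + 10
  Player 1's payoff to A: q·(-10) + (1−q)·(-8) = -2q - 8
  -21q + 10 = -2q - 8  ⇒  -19q = -18  ⇒  q = 18/19.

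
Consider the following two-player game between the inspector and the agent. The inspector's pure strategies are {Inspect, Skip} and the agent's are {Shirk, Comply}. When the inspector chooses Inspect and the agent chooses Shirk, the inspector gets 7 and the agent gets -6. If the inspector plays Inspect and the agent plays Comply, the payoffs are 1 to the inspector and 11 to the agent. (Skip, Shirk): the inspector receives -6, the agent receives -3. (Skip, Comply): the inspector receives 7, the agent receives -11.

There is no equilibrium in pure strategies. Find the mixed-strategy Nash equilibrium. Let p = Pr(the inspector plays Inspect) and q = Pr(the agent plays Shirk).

For the agent to be willing to mix, the agent must be indifferent between Shirk and Comply, which pins down the inspector's mix.
  the agent's payoff to Shirk: p·(-6) + (1−p)·(-3) = -3p - 3
  the agent's payoff to Comply: p·11 + (1−p)·(-11) = 22p - 11
  -3p - 3 = 22p - 11  ⇒  -25p = -8  ⇒  p = 8/25.
Set the inspector's expected payoff from Inspect equal to that from Skip:
  the inspector's expected payoff from Inspect: q·7 + (1−q)·1 = 6q + 1
  the inspector's expected payoff from Skip: q·(-6) + (1−q)·7 = -13q + 7
  6q + 1 = -13q + 7  ⇒  19q = 6  ⇒  q = 6/19.

p = 8/25, q = 6/19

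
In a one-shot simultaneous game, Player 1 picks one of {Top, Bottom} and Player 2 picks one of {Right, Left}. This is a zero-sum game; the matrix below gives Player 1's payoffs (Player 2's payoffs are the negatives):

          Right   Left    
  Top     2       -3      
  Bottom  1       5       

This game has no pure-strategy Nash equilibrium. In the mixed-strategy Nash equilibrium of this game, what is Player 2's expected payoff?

-13/9

Player 1's mix must leave Player 2 indifferent between Right and Left.
  Player 2's expected payoff from Right: p·(-2) + (1−p)·(-1) = -p - 1
  Player 2's expected payoff from Left: p·3 + (1−p)·(-5) = 8p - 5
  -p - 1 = 8p - 5  ⇒  -9p = -4  ⇒  p = 4/9.
At equilibrium Player 2 is indifferent across columns, so Player 2's payoff equals the payoff from Right: (4/9)·(-2) + (5/9)·(-1) = -13/9.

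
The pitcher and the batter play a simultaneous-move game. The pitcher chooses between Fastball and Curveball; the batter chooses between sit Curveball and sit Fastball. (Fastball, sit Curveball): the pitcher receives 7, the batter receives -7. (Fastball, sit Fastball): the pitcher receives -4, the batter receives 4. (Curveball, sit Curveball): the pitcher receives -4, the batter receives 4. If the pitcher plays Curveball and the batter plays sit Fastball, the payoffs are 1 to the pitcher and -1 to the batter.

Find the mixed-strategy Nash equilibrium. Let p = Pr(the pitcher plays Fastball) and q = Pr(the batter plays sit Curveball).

The pitcher's mix must leave the batter indifferent between sit Curveball and sit Fastball.
  the batter's payoff from sit Curveball: p·(-7) + (1−p)·4 = -11p + 4
  the batter's payoff from sit Fastball: p·4 + (1−p)·(-1) = 5p - 1
  -11p + 4 = 5p - 1  ⇒  -16p = -5  ⇒  p = 5/16.
For the pitcher to be willing to mix, the pitcher must be indifferent between Fastball and Curveball, which pins down the batter's mix.
  the pitcher's expected payoff from Fastball: q·7 + (1−q)·(-4) = 11q - 4
  the pitcher's expected payoff from Curveball: q·(-4) + (1−q)·1 = -5q + 1
  11q - 4 = -5q + 1  ⇒  16q = 5  ⇒  q = 5/16.

p = 5/16, q = 5/16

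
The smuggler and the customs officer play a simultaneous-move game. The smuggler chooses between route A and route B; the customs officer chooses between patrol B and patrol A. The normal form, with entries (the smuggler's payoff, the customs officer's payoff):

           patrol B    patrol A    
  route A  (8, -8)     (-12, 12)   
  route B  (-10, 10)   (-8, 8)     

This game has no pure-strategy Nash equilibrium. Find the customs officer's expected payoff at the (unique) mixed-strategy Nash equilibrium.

In a mixed equilibrium the customs officer is indifferent between patrol B and patrol A; this condition fixes p.
  the customs officer's payoff to patrol B: p·(-8) + (1−p)·10 = -18p + 10
  the customs officer's payoff to patrol A: p·12 + (1−p)·8 = 4p + 8
  -18p + 10 = 4p + 8  ⇒  -22p = -2  ⇒  p = 1/11.
At equilibrium the customs officer is indifferent across columns, so the customs officer's payoff equals the payoff from patrol B: (1/11)·(-8) + (10/11)·10 = 92/11.

92/11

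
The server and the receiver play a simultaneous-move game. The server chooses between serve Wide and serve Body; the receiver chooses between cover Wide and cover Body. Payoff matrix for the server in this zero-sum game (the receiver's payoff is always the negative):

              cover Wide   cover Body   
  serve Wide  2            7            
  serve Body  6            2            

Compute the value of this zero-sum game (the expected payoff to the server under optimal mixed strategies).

Set the server's expected payoff from serve Wide equal to that from serve Body:
  the server's payoff to serve Wide: q·2 + (1−q)·7 = -5q + 7
  the server's payoff to serve Body: q·6 + (1−q)·2 = 4q + 2
  -5q + 7 = 4q + 2  ⇒  -9q = -5  ⇒  q = 5/9.
The value is the server's expected payoff against this mix (using serve Wide): (5/9)·2 + (4/9)·7 = 38/9.

v = 38/9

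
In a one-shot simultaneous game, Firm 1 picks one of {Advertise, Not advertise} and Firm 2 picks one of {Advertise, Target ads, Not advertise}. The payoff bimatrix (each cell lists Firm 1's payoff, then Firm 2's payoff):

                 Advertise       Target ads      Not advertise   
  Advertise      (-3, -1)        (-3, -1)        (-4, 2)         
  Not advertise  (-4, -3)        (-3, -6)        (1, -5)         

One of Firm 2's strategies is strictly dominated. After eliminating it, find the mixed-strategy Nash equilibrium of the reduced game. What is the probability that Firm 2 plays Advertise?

Firm 2's strategy Target ads is strictly dominated by Not advertise: 2 > -1 and -5 > -6. Eliminate Target ads.
In a mixed equilibrium Firm 1 is indifferent between Advertise and Not advertise; this condition fixes q.
  Firm 1's payoff to Advertise: q·(-3) + (1−q)·(-4) = q - 4
  Firm 1's payoff to Not advertise: q·(-4) + (1−q)·1 = -5q + 1
  q - 4 = -5q + 1  ⇒  6q = 5  ⇒  q = 5/6.

q = 5/6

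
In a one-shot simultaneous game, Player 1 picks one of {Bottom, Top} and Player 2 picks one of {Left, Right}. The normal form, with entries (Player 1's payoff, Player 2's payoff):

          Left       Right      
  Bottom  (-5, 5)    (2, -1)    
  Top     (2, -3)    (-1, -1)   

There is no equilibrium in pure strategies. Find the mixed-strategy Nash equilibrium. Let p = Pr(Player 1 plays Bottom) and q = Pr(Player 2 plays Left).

Player 2's indifference between Left and Right determines Player 1's mixing probability p:
  Player 2's expected payoff from Left: p·5 + (1−p)·(-3) = 8p - 3
  Player 2's expected payoff from Right: p·(-1) + (1−p)·(-1) = -1
  8p - 3 = -1  ⇒  8p = 2  ⇒  p = 1/4.
In a mixed equilibrium Player 1 is indifferent between Bottom and Top; this condition fixes q.
  Player 1's payoff from Bottom: q·(-5) + (1−q)·2 = -7q + 2
  Player 1's payoff from Top: q·2 + (1−q)·(-1) = 3q - 1
  -7q + 2 = 3q - 1  ⇒  -10q = -3  ⇒  q = 3/10.

p = 1/4, q = 3/10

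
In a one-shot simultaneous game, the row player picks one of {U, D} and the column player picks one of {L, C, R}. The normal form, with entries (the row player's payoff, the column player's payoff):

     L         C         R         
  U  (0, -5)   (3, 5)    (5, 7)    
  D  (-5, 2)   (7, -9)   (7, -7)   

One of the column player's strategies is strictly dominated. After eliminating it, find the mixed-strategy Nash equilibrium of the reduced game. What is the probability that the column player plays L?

The column player's strategy C is strictly dominated by R: 7 > 5 and -7 > -9. Eliminate C.
Set the row player's expected payoff from U equal to that from D:
  the row player's payoff to U: q·0 + (1−q)·5 = -5q + 5
  the row player's payoff to D: q·(-5) + (1−q)·7 = -12q + 7
  -5q + 5 = -12q + 7  ⇒  7q = 2  ⇒  q = 2/7.

q = 2/7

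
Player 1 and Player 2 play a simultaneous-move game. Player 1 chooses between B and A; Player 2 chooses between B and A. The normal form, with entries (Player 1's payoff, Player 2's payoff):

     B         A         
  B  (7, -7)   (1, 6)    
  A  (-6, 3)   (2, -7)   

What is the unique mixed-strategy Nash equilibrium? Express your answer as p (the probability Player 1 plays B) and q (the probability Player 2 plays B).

p = 10/23, q = 1/14

Player 2's indifference between B and A determines Player 1's mixing probability p:
  Player 2's payoff from B: p·(-7) + (1−p)·3 = -10p + 3
  Player 2's payoff from A: p·6 + (1−p)·(-7) = 13p - 7
  -10p + 3 = 13p - 7  ⇒  -23p = -10  ⇒  p = 10/23.
Player 1's indifference between B and A determines Player 2's mixing probability q:
  Player 1's payoff to B: q·7 + (1−q)·1 = 6q + 1
  Player 1's payoff to A: q·(-6) + (1−q)·2 = -8q + 2
  6q + 1 = -8q + 2  ⇒  14q = 1  ⇒  q = 1/14.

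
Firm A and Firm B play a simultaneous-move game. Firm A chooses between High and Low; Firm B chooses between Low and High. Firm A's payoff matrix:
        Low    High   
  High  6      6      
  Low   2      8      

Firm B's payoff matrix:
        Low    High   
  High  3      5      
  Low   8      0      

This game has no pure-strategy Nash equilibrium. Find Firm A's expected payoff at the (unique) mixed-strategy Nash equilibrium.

6

Firm A's indifference between High and Low determines Firm B's mixing probability q:
  Firm A's payoff from High: q·6 + (1−q)·6 = 6
  Firm A's payoff from Low: q·2 + (1−q)·8 = -6q + 8
  6 = -6q + 8  ⇒  6q = 2  ⇒  q = 1/3.
At equilibrium Firm A is indifferent across rows, so Firm A's payoff equals the payoff from High: (1/3)·6 + (2/3)·6 = 6.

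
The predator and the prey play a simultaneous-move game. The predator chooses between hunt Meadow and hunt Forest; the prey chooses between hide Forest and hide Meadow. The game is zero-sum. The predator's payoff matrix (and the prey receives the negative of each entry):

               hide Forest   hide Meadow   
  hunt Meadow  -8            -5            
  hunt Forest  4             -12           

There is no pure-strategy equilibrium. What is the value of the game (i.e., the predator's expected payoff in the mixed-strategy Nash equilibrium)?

The prey's mix must leave the predator indifferent between hunt Meadow and hunt Forest.
  the predator's payoff to hunt Meadow: q·(-8) + (1−q)·(-5) = -3q - 5
  the predator's payoff to hunt Forest: q·4 + (1−q)·(-12) = 16q - 12
  -3q - 5 = 16q - 12  ⇒  -19q = -7  ⇒  q = 7/19.
The value is the predator's expected payoff against this mix (using hunt Meadow): (7/19)·(-8) + (12/19)·(-5) = -116/19.

v = -116/19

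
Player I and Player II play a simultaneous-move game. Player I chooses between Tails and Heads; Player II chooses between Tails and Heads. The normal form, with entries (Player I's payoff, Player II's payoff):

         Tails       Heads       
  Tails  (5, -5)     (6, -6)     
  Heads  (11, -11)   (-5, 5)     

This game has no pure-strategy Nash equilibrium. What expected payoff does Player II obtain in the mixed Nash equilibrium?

-91/17

Set Player II's expected payoff from Tails equal to that from Heads:
  Player II's payoff to Tails: p·(-5) + (1−p)·(-11) = 6p - 11
  Player II's payoff to Heads: p·(-6) + (1−p)·5 = -11p + 5
  6p - 11 = -11p + 5  ⇒  17p = 16  ⇒  p = 16/17.
At equilibrium Player II is indifferent across columns, so Player II's payoff equals the payoff from Tails: (16/17)·(-5) + (1/17)·(-11) = -91/17.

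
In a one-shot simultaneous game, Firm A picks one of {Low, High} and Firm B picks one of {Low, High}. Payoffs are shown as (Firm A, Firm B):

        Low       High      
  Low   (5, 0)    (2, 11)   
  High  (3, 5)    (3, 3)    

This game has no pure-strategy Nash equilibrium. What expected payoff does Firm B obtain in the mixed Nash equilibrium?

55/13

Set Firm B's expected payoff from Low equal to that from High:
  Firm B's expected payoff from Low: p·0 + (1−p)·5 = -5p + 5
  Firm B's expected payoff from High: p·11 + (1−p)·3 = 8p + 3
  -5p + 5 = 8p + 3  ⇒  -13p = -2  ⇒  p = 2/13.
At equilibrium Firm B is indifferent across columns, so Firm B's payoff equals the payoff from Low: (2/13)·0 + (11/13)·5 = 55/13.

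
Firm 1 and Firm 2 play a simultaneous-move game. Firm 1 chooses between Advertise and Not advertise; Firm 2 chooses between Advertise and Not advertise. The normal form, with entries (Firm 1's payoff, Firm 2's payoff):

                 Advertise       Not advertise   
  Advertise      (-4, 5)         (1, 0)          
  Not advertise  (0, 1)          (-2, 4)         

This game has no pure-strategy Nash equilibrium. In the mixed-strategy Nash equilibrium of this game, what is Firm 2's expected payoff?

Set Firm 2's expected payoff from Advertise equal to that from Not advertise:
  Firm 2's payoff from Advertise: p·5 + (1−p)·1 = 4p + 1
  Firm 2's payoff from Not advertise: p·0 + (1−p)·4 = -4p + 4
  4p + 1 = -4p + 4  ⇒  8p = 3  ⇒  p = 3/8.
At equilibrium Firm 2 is indifferent across columns, so Firm 2's payoff equals the payoff from Advertise: (3/8)·5 + (5/8)·1 = 5/2.

5/2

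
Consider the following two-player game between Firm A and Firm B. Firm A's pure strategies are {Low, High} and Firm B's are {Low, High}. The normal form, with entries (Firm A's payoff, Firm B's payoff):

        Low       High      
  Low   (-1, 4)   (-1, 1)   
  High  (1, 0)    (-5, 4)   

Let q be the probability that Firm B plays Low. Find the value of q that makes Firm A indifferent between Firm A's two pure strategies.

Firm A's indifference between Low and High determines Firm B's mixing probability q:
  Firm A's payoff to Low: q·(-1) + (1−q)·(-1) = -1
  Firm A's payoff to High: q·1 + (1−q)·(-5) = 6q - 5
  -1 = 6q - 5  ⇒  -6q = -4  ⇒  q = 2/3.

q = 2/3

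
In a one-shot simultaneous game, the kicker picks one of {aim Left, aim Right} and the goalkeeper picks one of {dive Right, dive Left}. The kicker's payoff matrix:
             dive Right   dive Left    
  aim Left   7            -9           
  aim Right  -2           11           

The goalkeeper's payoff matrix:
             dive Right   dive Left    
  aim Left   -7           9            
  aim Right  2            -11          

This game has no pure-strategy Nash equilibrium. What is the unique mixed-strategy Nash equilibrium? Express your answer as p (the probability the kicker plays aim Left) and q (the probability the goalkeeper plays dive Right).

For the goalkeeper to be willing to mix, the goalkeeper must be indifferent between dive Right and dive Left, which pins down the kicker's mix.
  the goalkeeper's payoff from dive Right: p·(-7) + (1−p)·2 = -9p + 2
  the goalkeeper's payoff from dive Left: p·9 + (1−p)·(-11) = 20p - 11
  -9p + 2 = 20p - 11  ⇒  -29p = -13  ⇒  p = 13/29.
In a mixed equilibrium the kicker is indifferent between aim Left and aim Right; this condition fixes q.
  the kicker's payoff to aim Left: q·7 + (1−q)·(-9) = 16q - 9
  the kicker's payoff to aim Right: q·(-2) + (1−q)·11 = -13q + 11
  16q - 9 = -13q + 11  ⇒  29q = 20  ⇒  q = 20/29.

p = 13/29, q = 20/29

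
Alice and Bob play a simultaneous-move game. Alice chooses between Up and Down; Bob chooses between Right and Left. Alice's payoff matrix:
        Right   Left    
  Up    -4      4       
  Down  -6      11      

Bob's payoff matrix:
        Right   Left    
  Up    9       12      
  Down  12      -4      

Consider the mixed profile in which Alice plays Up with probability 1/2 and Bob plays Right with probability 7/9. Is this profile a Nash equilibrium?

No

Given Alice's mix p = 1/2, Bob's payoff from Right is 21/2 but from Left is 4. Bob strictly prefers Right, so Bob would not mix.
So the proposed profile is not a Nash equilibrium.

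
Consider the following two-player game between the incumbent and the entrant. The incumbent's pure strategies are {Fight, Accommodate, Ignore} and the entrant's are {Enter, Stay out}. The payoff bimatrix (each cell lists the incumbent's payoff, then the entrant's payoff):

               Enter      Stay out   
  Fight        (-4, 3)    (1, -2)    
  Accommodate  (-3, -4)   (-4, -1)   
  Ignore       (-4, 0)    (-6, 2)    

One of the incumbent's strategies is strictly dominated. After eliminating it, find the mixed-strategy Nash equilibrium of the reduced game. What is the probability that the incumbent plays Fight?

p = 3/8

The incumbent's strategy Ignore is strictly dominated by Accommodate: -3 > -4 and -4 > -6. Eliminate Ignore.
The incumbent's mix must leave the entrant indifferent between Enter and Stay out.
  the entrant's payoff from Enter: p·3 + (1−p)·(-4) = 7p - 4
  the entrant's payoff from Stay out: p·(-2) + (1−p)·(-1) = -p - 1
  7p - 4 = -p - 1  ⇒  8p = 3  ⇒  p = 3/8.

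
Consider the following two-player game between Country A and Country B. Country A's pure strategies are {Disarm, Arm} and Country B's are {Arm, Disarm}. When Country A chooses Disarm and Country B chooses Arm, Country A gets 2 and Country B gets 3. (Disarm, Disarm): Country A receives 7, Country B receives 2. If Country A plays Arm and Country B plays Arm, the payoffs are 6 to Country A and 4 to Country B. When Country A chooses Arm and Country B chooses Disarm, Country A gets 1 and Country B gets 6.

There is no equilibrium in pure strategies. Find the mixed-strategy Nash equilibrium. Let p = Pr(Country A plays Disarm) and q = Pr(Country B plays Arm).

For Country B to be willing to mix, Country B must be indifferent between Arm and Disarm, which pins down Country A's mix.
  Country B's payoff from Arm: p·3 + (1−p)·4 = -p + 4
  Country B's payoff from Disarm: p·2 + (1−p)·6 = -4p + 6
  -p + 4 = -4p + 6  ⇒  3p = 2  ⇒  p = 2/3.
For Country A to be willing to mix, Country A must be indifferent between Disarm and Arm, which pins down Country B's mix.
  Country A's expected payoff from Disarm: q·2 + (1−q)·7 = -5q + 7
  Country A's expected payoff from Arm: q·6 + (1−q)·1 = 5q + 1
  -5q + 7 = 5q + 1  ⇒  -10q = -6  ⇒  q = 3/5.

p = 2/3, q = 3/5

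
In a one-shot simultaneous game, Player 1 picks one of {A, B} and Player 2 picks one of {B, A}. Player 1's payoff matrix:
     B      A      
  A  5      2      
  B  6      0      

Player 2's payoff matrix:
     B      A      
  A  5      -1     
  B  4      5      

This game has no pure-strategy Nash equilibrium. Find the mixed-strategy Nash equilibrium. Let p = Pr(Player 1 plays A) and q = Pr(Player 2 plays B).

Set Player 2's expected payoff from B equal to that from A:
  Player 2's payoff from B: p·5 + (1−p)·4 = p + 4
  Player 2's payoff from A: p·(-1) + (1−p)·5 = -6p + 5
  p + 4 = -6p + 5  ⇒  7p = 1  ⇒  p = 1/7.
Set Player 1's expected payoff from A equal to that from B:
  Player 1's expected payoff from A: q·5 + (1−q)·2 = 3q + 2
  Player 1's expected payoff from B: q·6 + (1−q)·0 = 6q
  3q + 2 = 6q  ⇒  -3q = -2  ⇒  q = 2/3.

p = 1/7, q = 2/3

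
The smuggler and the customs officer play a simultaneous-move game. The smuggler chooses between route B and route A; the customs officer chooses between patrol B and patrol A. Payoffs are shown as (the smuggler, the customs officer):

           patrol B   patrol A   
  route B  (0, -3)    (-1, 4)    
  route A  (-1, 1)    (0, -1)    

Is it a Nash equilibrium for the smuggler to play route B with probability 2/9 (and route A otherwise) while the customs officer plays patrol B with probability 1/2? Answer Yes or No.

Check the customs officer's indifference given the smuggler's mix p = 2/9:
  payoff from patrol B = 1/9; payoff from patrol A = 1/9 — equal.
Check the smuggler's indifference given the customs officer's mix q = 1/2:
  payoff from route B = -1/2; payoff from route A = -1/2 — equal.
Both players are indifferent, so neither can profitably deviate.

Yes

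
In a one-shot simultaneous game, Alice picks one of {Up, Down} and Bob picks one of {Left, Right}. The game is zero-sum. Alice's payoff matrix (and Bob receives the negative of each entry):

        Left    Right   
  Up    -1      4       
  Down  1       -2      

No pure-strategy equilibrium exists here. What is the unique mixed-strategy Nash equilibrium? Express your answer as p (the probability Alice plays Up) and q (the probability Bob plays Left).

p = 3/8, q = 3/4

Alice's mix must leave Bob indifferent between Left and Right.
  Bob's payoff to Left: p·1 + (1−p)·(-1) = 2p - 1
  Bob's payoff to Right: p·(-4) + (1−p)·2 = -6p + 2
  2p - 1 = -6p + 2  ⇒  8p = 3  ⇒  p = 3/8.
For Alice to be willing to mix, Alice must be indifferent between Up and Down, which pins down Bob's mix.
  Alice's payoff from Up: q·(-1) + (1−q)·4 = -5q + 4
  Alice's payoff from Down: q·1 + (1−q)·(-2) = 3q - 2
  -5q + 4 = 3q - 2  ⇒  -8q = -6  ⇒  q = 3/4.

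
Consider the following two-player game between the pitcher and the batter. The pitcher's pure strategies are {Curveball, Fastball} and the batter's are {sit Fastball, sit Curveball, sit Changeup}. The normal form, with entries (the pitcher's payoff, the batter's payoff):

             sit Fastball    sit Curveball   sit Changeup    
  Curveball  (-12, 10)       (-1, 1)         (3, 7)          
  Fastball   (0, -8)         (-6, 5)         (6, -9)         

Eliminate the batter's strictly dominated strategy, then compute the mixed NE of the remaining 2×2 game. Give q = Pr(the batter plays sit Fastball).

The batter's strategy sit Changeup is strictly dominated by sit Fastball: 10 > 7 and -8 > -9. Eliminate sit Changeup.
Set the pitcher's expected payoff from Curveball equal to that from Fastball:
  the pitcher's expected payoff from Curveball: q·(-12) + (1−q)·(-1) = -11q - 1
  the pitcher's expected payoff from Fastball: q·0 + (1−q)·(-6) = 6q - 6
  -11q - 1 = 6q - 6  ⇒  -17q = -5  ⇒  q = 5/17.

q = 5/17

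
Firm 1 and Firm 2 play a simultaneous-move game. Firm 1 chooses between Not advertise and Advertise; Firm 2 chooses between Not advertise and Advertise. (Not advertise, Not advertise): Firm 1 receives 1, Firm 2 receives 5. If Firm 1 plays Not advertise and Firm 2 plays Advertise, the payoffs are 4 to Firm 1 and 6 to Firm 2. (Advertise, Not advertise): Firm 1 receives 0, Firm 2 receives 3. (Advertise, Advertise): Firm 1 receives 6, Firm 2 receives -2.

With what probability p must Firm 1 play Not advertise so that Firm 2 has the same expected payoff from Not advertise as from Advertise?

p = 5/6

Firm 1's mix must leave Firm 2 indifferent between Not advertise and Advertise.
  Firm 2's expected payoff from Not advertise: p·5 + (1−p)·3 = 2p + 3
  Firm 2's expected payoff from Advertise: p·6 + (1−p)·(-2) = 8p - 2
  2p + 3 = 8p - 2  ⇒  -6p = -5  ⇒  p = 5/6.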